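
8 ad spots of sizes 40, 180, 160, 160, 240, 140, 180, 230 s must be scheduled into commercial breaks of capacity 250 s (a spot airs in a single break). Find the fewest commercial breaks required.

7

Total = 240 + 230 + 180 + 180 + 160 + 160 + 140 + 40 = 1330 s.
Lower bound: ⌈1330/250⌉ = 6 commercial breaks.
Also, 7 ad spots each exceed 125 s, and no two of those can share a break, so at least 7 commercial breaks are needed.
A packing using 7 commercial breaks:
  break 1: 240 = 240
  break 2: 230 = 230
  break 3: 180 + 40 = 220
  break 4: 180 = 180
  break 5: 160 = 160
  break 6: 160 = 160
  break 7: 140 = 140
This matches the lower bound, so 7 is optimal.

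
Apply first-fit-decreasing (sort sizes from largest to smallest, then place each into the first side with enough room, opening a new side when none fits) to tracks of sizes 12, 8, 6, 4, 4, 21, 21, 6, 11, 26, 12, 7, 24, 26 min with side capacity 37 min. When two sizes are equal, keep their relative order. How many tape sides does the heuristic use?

6

Sorted descending: 26, 26, 24, 21, 21, 12, 12, 11, 8, 7, 6, 6, 4, 4.
  26 → side 1 (new)  [load 26/37]
  26 → side 2 (new)  [load 26/37]
  24 → side 3 (new)  [load 24/37]
  21 → side 4 (new)  [load 21/37]
  21 → side 5 (new)  [load 21/37]
  12 → side 3  [load 36/37]
  12 → side 4  [load 33/37]
  11 → side 1  [load 37/37]
  8 → side 2  [load 34/37]
  7 → side 5  [load 28/37]
  6 → side 5  [load 34/37]
  6 → side 6 (new)  [load 6/37]
  4 → side 4  [load 37/37]
  4 → side 6  [load 10/37]
6 tape sides opened.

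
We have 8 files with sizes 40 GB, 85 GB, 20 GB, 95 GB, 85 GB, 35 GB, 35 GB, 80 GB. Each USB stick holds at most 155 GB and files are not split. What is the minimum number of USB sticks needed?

4

Total = 95 + 85 + 85 + 80 + 40 + 35 + 35 + 20 = 475 GB.
Lower bound: ⌈475/155⌉ = 4 USB sticks.
A packing using 4 USB sticks:
  USB stick 1: 95 + 40 + 20 = 155
  USB stick 2: 85 + 35 + 35 = 155
  USB stick 3: 85 = 85
  USB stick 4: 80 = 80
This matches the lower bound, so 4 is optimal.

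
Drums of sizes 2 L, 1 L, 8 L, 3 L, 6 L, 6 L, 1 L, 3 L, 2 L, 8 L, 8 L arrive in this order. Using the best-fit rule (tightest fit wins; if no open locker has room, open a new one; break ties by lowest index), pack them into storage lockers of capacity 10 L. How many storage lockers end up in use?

  2 → locker 1 (new)  [load 2/10]
  1 → locker 1  [load 3/10]
  8 → locker 2 (new)  [load 8/10]
  3 → locker 1  [load 6/10]
  6 → locker 3 (new)  [load 6/10]
  6 → locker 4 (new)  [load 6/10]
  1 → locker 2  [load 9/10]
  3 → locker 1  [load 9/10]
  2 → locker 3  [load 8/10]
  8 → locker 5 (new)  [load 8/10]
  8 → locker 6 (new)  [load 8/10]
6 storage lockers opened.

6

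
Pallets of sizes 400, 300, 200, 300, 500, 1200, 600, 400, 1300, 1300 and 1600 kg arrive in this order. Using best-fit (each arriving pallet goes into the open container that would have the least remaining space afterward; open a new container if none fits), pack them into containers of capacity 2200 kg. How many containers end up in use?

  400 → container 1 (new)  [load 400/2200]
  300 → container 1  [load 700/2200]
  200 → container 1  [load 900/2200]
  300 → container 1  [load 1200/2200]
  500 → container 1  [load 1700/2200]
  1200 → container 2 (new)  [load 1200/2200]
  600 → container 2  [load 1800/2200]
  400 → container 2  [load 2200/2200]
  1300 → container 3 (new)  [load 1300/2200]
  1300 → container 4 (new)  [load 1300/2200]
  1600 → container 5 (new)  [load 1600/2200]
5 containers opened.

5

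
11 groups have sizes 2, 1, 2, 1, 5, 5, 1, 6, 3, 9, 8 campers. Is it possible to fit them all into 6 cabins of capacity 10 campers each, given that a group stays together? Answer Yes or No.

Yes

A valid assignment using 5 cabins:
  cabin 1: 9 + 1 = 10
  cabin 2: 8 + 2 = 10
  cabin 3: 6 + 3 + 1 = 10
  cabin 4: 5 + 5 = 10
  cabin 5: 2 + 1 = 3
That uses only 5 ≤ 6, so 6 cabins are enough.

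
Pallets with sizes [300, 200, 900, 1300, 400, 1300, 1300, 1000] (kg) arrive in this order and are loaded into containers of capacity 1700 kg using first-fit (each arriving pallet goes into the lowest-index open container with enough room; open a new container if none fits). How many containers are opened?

  300 → container 1 (new)  [load 300/1700]
  200 → container 1  [load 500/1700]
  900 → container 1  [load 1400/1700]
  1300 → container 2 (new)  [load 1300/1700]
  400 → container 2  [load 1700/1700]
  1300 → container 3 (new)  [load 1300/1700]
  1300 → container 4 (new)  [load 1300/1700]
  1000 → container 5 (new)  [load 1000/1700]
5 containers opened.

5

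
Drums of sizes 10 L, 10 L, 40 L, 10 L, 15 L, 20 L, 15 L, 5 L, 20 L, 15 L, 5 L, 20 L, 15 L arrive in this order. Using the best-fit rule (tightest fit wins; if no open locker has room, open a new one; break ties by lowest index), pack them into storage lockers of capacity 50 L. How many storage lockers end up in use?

  10 → locker 1 (new)  [load 10/50]
  10 → locker 1  [load 20/50]
  40 → locker 2 (new)  [load 40/50]
  10 → locker 2  [load 50/50]
  15 → locker 1  [load 35/50]
  20 → locker 3 (new)  [load 20/50]
  15 → locker 1  [load 50/50]
  5 → locker 3  [load 25/50]
  20 → locker 3  [load 45/50]
  15 → locker 4 (new)  [load 15/50]
  5 → locker 3  [load 50/50]
  20 → locker 4  [load 35/50]
  15 → locker 4  [load 50/50]
4 storage lockers opened.

4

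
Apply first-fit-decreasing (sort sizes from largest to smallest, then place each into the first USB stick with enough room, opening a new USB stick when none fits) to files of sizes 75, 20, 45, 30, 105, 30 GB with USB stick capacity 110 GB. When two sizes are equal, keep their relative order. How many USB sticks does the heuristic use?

Sorted descending: 105, 75, 45, 30, 30, 20.
  105 → USB stick 1 (new)  [load 105/110]
  75 → USB stick 2 (new)  [load 75/110]
  45 → USB stick 3 (new)  [load 45/110]
  30 → USB stick 2  [load 105/110]
  30 → USB stick 3  [load 75/110]
  20 → USB stick 3  [load 95/110]
3 USB sticks opened.

3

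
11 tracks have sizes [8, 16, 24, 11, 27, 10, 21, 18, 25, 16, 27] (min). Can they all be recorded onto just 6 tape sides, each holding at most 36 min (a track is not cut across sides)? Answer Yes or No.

No

Total = 203 min; ⌈203/36⌉ = 6.
The bound of 6 does not rule out 6, but exhaustive search shows no assignment into 6 tape sides of capacity 36 min exists — the minimum is 7.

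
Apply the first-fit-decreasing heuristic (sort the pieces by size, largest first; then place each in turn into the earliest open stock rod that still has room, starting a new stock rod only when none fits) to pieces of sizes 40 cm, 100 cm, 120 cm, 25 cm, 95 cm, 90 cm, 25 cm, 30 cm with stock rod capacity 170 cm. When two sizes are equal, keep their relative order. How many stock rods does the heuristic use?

Sorted descending: 120, 100, 95, 90, 40, 30, 25, 25.
  120 → stock rod 1 (new)  [load 120/170]
  100 → stock rod 2 (new)  [load 100/170]
  95 → stock rod 3 (new)  [load 95/170]
  90 → stock rod 4 (new)  [load 90/170]
  40 → stock rod 1  [load 160/170]
  30 → stock rod 2  [load 130/170]
  25 → stock rod 2  [load 155/170]
  25 → stock rod 3  [load 120/170]
4 stock rods opened.

4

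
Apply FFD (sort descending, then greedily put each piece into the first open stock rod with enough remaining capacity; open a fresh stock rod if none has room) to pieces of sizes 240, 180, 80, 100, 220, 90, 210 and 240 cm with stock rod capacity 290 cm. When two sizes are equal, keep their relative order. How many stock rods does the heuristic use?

Sorted descending: 240, 240, 220, 210, 180, 100, 90, 80.
  240 → stock rod 1 (new)  [load 240/290]
  240 → stock rod 2 (new)  [load 240/290]
  220 → stock rod 3 (new)  [load 220/290]
  210 → stock rod 4 (new)  [load 210/290]
  180 → stock rod 5 (new)  [load 180/290]
  100 → stock rod 5  [load 280/290]
  90 → stock rod 6 (new)  [load 90/290]
  80 → stock rod 4  [load 290/290]
6 stock rods opened.

6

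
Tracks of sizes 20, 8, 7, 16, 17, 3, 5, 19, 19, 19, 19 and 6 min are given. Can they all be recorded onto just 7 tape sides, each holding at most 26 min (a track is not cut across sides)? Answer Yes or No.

Yes

A valid assignment using 7 tape sides:
  side 1: 20 + 6 = 26
  side 2: 19 + 7 = 26
  side 3: 19 + 5 = 24
  side 4: 19 + 3 = 22
  side 5: 19 = 19
  side 6: 17 + 8 = 25
  side 7: 16 = 16
Every load is within 26 min, so 7 tape sides suffice.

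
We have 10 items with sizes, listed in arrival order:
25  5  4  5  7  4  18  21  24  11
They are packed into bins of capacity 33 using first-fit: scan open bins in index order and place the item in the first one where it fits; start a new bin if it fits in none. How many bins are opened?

  25 → bin 1 (new)  [load 25/33]
  5 → bin 1  [load 30/33]
  4 → bin 2 (new)  [load 4/33]
  5 → bin 2  [load 9/33]
  7 → bin 2  [load 16/33]
  4 → bin 2  [load 20/33]
  18 → bin 3 (new)  [load 18/33]
  21 → bin 4 (new)  [load 21/33]
  24 → bin 5 (new)  [load 24/33]
  11 → bin 2  [load 31/33]
5 bins opened.

5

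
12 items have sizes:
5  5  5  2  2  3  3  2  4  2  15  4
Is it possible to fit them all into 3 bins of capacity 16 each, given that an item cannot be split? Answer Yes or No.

Total = 52; ⌈52/16⌉ = 4.
At least 4 bins are required, but only 3 are allowed.

No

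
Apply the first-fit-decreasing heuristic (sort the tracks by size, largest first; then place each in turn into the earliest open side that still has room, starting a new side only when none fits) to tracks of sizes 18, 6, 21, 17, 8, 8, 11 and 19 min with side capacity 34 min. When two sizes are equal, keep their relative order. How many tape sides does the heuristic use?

4

Sorted descending: 21, 19, 18, 17, 11, 8, 8, 6.
  21 → side 1 (new)  [load 21/34]
  19 → side 2 (new)  [load 19/34]
  18 → side 3 (new)  [load 18/34]
  17 → side 4 (new)  [load 17/34]
  11 → side 1  [load 32/34]
  8 → side 2  [load 27/34]
  8 → side 3  [load 26/34]
  6 → side 2  [load 33/34]
4 tape sides opened.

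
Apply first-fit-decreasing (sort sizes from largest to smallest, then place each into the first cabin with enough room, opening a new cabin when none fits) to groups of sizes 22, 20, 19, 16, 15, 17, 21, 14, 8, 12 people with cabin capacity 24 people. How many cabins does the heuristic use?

9

Sorted descending: 22, 21, 20, 19, 17, 16, 15, 14, 12, 8.
  22 → cabin 1 (new)  [load 22/24]
  21 → cabin 2 (new)  [load 21/24]
  20 → cabin 3 (new)  [load 20/24]
  19 → cabin 4 (new)  [load 19/24]
  17 → cabin 5 (new)  [load 17/24]
  16 → cabin 6 (new)  [load 16/24]
  15 → cabin 7 (new)  [load 15/24]
  14 → cabin 8 (new)  [load 14/24]
  12 → cabin 9 (new)  [load 12/24]
  8 → cabin 6  [load 24/24]
9 cabins opened.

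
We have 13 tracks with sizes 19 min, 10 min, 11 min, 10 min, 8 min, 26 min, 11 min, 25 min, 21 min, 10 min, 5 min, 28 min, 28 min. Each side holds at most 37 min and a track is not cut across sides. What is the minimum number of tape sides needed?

7

Total = 28 + 28 + 26 + 25 + 21 + 19 + 11 + 11 + 10 + 10 + 10 + 8 + 5 = 212 min.
Lower bound: ⌈212/37⌉ = 6 tape sides.
A packing using 7 tape sides:
  side 1: 28 + 8 = 36
  side 2: 28 + 5 = 33
  side 3: 26 + 11 = 37
  side 4: 25 + 11 = 36
  side 5: 21 + 10 = 31
  side 6: 19 + 10 = 29
  side 7: 10 = 10
No arrangement into 6 tape sides stays within capacity, so 7 is optimal.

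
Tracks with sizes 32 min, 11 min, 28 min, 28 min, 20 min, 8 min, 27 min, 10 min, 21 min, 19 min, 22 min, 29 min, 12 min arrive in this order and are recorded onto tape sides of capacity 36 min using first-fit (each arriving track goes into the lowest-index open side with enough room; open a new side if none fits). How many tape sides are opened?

9

  32 → side 1 (new)  [load 32/36]
  11 → side 2 (new)  [load 11/36]
  28 → side 3 (new)  [load 28/36]
  28 → side 4 (new)  [load 28/36]
  20 → side 2  [load 31/36]
  8 → side 3  [load 36/36]
  27 → side 5 (new)  [load 27/36]
  10 → side 6 (new)  [load 10/36]
  21 → side 6  [load 31/36]
  19 → side 7 (new)  [load 19/36]
  22 → side 8 (new)  [load 22/36]
  29 → side 9 (new)  [load 29/36]
  12 → side 7  [load 31/36]
9 tape sides opened.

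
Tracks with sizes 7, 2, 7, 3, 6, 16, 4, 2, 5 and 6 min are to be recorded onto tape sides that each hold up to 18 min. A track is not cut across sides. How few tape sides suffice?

Total = 16 + 7 + 7 + 6 + 6 + 5 + 4 + 3 + 2 + 2 = 58 min.
Lower bound: ⌈58/18⌉ = 4 tape sides.
A packing using 4 tape sides:
  side 1: 16 + 2 = 18
  side 2: 7 + 7 + 4 = 18
  side 3: 6 + 6 + 5 = 17
  side 4: 3 + 2 = 5
This matches the lower bound, so 4 is optimal.

4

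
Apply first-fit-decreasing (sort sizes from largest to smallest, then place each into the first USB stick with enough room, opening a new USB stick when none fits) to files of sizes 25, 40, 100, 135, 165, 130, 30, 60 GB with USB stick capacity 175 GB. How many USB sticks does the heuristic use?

Sorted descending: 165, 135, 130, 100, 60, 40, 30, 25.
  165 → USB stick 1 (new)  [load 165/175]
  135 → USB stick 2 (new)  [load 135/175]
  130 → USB stick 3 (new)  [load 130/175]
  100 → USB stick 4 (new)  [load 100/175]
  60 → USB stick 4  [load 160/175]
  40 → USB stick 2  [load 175/175]
  30 → USB stick 3  [load 160/175]
  25 → USB stick 5 (new)  [load 25/175]
5 USB sticks opened.

5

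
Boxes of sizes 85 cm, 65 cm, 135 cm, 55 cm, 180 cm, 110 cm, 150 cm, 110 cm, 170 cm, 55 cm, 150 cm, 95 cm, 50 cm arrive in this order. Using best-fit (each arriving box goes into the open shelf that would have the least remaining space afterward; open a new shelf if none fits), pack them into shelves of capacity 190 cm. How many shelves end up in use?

  85 → shelf 1 (new)  [load 85/190]
  65 → shelf 1  [load 150/190]
  135 → shelf 2 (new)  [load 135/190]
  55 → shelf 2  [load 190/190]
  180 → shelf 3 (new)  [load 180/190]
  110 → shelf 4 (new)  [load 110/190]
  150 → shelf 5 (new)  [load 150/190]
  110 → shelf 6 (new)  [load 110/190]
  170 → shelf 7 (new)  [load 170/190]
  55 → shelf 4  [load 165/190]
  150 → shelf 8 (new)  [load 150/190]
  95 → shelf 9 (new)  [load 95/190]
  50 → shelf 6  [load 160/190]
9 shelves opened.

9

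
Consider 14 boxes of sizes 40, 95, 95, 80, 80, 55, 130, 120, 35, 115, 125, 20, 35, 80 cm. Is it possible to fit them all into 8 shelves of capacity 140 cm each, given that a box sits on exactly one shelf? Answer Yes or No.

Total = 1105 cm; ⌈1105/140⌉ = 8.
9 boxes each exceed half the capacity and cannot share a shelf, forcing at least 9 shelves.
At least 9 shelves are required, but only 8 are allowed.

No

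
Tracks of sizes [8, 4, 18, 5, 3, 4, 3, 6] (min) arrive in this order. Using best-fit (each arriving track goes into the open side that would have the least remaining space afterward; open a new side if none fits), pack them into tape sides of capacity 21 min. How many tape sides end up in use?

3

  8 → side 1 (new)  [load 8/21]
  4 → side 1  [load 12/21]
  18 → side 2 (new)  [load 18/21]
  5 → side 1  [load 17/21]
  3 → side 2  [load 21/21]
  4 → side 1  [load 21/21]
  3 → side 3 (new)  [load 3/21]
  6 → side 3  [load 9/21]
3 tape sides opened.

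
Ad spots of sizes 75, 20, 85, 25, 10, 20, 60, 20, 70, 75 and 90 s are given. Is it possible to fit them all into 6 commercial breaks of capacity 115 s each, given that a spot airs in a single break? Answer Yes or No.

Yes

A valid assignment using 6 commercial breaks:
  break 1: 90 + 25 = 115
  break 2: 85 + 20 + 10 = 115
  break 3: 75 + 20 + 20 = 115
  break 4: 75 = 75
  break 5: 70 = 70
  break 6: 60 = 60
Every load is within 115 s, so 6 commercial breaks suffice.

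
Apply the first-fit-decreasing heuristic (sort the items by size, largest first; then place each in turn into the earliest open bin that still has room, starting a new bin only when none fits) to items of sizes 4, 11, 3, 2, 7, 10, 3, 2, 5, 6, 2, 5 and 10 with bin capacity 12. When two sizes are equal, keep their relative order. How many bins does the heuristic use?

Sorted descending: 11, 10, 10, 7, 6, 5, 5, 4, 3, 3, 2, 2, 2.
  11 → bin 1 (new)  [load 11/12]
  10 → bin 2 (new)  [load 10/12]
  10 → bin 3 (new)  [load 10/12]
  7 → bin 4 (new)  [load 7/12]
  6 → bin 5 (new)  [load 6/12]
  5 → bin 4  [load 12/12]
  5 → bin 5  [load 11/12]
  4 → bin 6 (new)  [load 4/12]
  3 → bin 6  [load 7/12]
  3 → bin 6  [load 10/12]
  2 → bin 2  [load 12/12]
  2 → bin 3  [load 12/12]
  2 → bin 6  [load 12/12]
6 bins opened.

6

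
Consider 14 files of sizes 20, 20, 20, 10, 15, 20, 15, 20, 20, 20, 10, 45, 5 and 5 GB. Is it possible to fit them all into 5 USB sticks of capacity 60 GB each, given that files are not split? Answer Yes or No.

Yes

A valid assignment using 5 USB sticks:
  USB stick 1: 45 + 15 = 60
  USB stick 2: 20 + 20 + 20 = 60
  USB stick 3: 20 + 20 + 20 = 60
  USB stick 4: 20 + 15 + 10 + 10 + 5 = 60
  USB stick 5: 5 = 5
Every load is within 60 GB, so 5 USB sticks suffice.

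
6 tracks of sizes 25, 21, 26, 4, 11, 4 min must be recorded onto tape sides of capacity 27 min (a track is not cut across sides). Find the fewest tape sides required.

4

Total = 26 + 25 + 21 + 11 + 4 + 4 = 91 min.
Lower bound: ⌈91/27⌉ = 4 tape sides.
A packing using 4 tape sides:
  side 1: 26 = 26
  side 2: 25 = 25
  side 3: 21 + 4 = 25
  side 4: 11 + 4 = 15
This matches the lower bound, so 4 is optimal.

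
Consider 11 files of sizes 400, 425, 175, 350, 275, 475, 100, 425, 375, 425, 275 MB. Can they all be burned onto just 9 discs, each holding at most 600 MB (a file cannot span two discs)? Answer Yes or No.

A valid assignment using 8 discs:
  disc 1: 475 + 100 = 575
  disc 2: 425 + 175 = 600
  disc 3: 425 = 425
  disc 4: 425 = 425
  disc 5: 400 = 400
  disc 6: 375 = 375
  disc 7: 350 = 350
  disc 8: 275 + 275 = 550
That uses only 8 ≤ 9, so 9 discs are enough.

Yes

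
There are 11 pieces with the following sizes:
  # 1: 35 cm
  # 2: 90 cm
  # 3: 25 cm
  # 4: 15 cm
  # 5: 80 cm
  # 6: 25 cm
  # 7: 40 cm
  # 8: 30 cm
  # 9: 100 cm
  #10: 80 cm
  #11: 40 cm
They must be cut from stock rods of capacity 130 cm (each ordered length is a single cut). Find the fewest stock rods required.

Total = 100 + 90 + 80 + 80 + 40 + 40 + 35 + 30 + 25 + 25 + 15 = 560 cm.
Lower bound: ⌈560/130⌉ = 5 stock rods.
A packing using 5 stock rods:
  stock rod 1: 100 + 30 = 130
  stock rod 2: 90 + 40 = 130
  stock rod 3: 80 + 40 = 120
  stock rod 4: 80 + 35 + 15 = 130
  stock rod 5: 25 + 25 = 50
This matches the lower bound, so 5 is optimal.

5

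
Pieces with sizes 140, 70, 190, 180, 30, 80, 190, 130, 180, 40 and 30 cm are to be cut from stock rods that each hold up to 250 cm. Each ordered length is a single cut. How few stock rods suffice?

6

Total = 190 + 190 + 180 + 180 + 140 + 130 + 80 + 70 + 40 + 30 + 30 = 1260 cm.
Lower bound: ⌈1260/250⌉ = 6 stock rods.
A packing using 6 stock rods:
  stock rod 1: 190 + 40 = 230
  stock rod 2: 190 + 30 + 30 = 250
  stock rod 3: 180 + 70 = 250
  stock rod 4: 180 = 180
  stock rod 5: 140 + 80 = 220
  stock rod 6: 130 = 130
This matches the lower bound, so 6 is optimal.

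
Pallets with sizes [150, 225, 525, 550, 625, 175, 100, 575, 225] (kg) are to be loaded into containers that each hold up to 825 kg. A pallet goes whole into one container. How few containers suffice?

Total = 625 + 575 + 550 + 525 + 225 + 225 + 175 + 150 + 100 = 3150 kg.
Lower bound: ⌈3150/825⌉ = 4 containers.
A packing using 4 containers:
  container 1: 625 + 175 = 800
  container 2: 575 + 225 = 800
  container 3: 550 + 225 = 775
  container 4: 525 + 150 + 100 = 775
This matches the lower bound, so 4 is optimal.

4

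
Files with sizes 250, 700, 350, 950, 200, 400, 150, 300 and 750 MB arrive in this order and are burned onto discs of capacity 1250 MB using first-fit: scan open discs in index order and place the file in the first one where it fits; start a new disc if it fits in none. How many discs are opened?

  250 → disc 1 (new)  [load 250/1250]
  700 → disc 1  [load 950/1250]
  350 → disc 2 (new)  [load 350/1250]
  950 → disc 3 (new)  [load 950/1250]
  200 → disc 1  [load 1150/1250]
  400 → disc 2  [load 750/1250]
  150 → disc 2  [load 900/1250]
  300 → disc 2  [load 1200/1250]
  750 → disc 4 (new)  [load 750/1250]
4 discs opened.

4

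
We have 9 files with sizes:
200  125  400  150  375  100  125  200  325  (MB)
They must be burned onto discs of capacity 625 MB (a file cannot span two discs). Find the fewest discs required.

Total = 400 + 375 + 325 + 200 + 200 + 150 + 125 + 125 + 100 = 2000 MB.
Lower bound: ⌈2000/625⌉ = 4 discs.
A packing using 4 discs:
  disc 1: 400 + 200 = 600
  disc 2: 375 + 200 = 575
  disc 3: 325 + 150 + 125 = 600
  disc 4: 125 + 100 = 225
This matches the lower bound, so 4 is optimal.

4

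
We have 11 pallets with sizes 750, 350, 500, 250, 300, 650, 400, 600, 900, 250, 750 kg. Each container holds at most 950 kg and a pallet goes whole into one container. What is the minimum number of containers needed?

7

Total = 900 + 750 + 750 + 650 + 600 + 500 + 400 + 350 + 300 + 250 + 250 = 5700 kg.
Lower bound: ⌈5700/950⌉ = 6 containers.
A packing using 7 containers:
  container 1: 900 = 900
  container 2: 750 = 750
  container 3: 750 = 750
  container 4: 650 + 300 = 950
  container 5: 600 + 350 = 950
  container 6: 500 + 400 = 900
  container 7: 250 + 250 = 500
No arrangement into 6 containers stays within capacity, so 7 is optimal.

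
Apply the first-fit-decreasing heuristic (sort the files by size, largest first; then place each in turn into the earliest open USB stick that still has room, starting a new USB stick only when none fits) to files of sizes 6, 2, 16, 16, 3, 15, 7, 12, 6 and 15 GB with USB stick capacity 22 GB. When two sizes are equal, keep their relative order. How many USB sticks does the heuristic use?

5

Sorted descending: 16, 16, 15, 15, 12, 7, 6, 6, 3, 2.
  16 → USB stick 1 (new)  [load 16/22]
  16 → USB stick 2 (new)  [load 16/22]
  15 → USB stick 3 (new)  [load 15/22]
  15 → USB stick 4 (new)  [load 15/22]
  12 → USB stick 5 (new)  [load 12/22]
  7 → USB stick 3  [load 22/22]
  6 → USB stick 1  [load 22/22]
  6 → USB stick 2  [load 22/22]
  3 → USB stick 4  [load 18/22]
  2 → USB stick 4  [load 20/22]
5 USB sticks opened.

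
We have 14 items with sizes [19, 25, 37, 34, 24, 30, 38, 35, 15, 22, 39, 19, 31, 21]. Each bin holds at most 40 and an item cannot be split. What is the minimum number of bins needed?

12

Total = 39 + 38 + 37 + 35 + 34 + 31 + 30 + 25 + 24 + 22 + 21 + 19 + 19 + 15 = 389.
Lower bound: ⌈389/40⌉ = 10 bins.
Also, 11 items each exceed 20, and no two of those can share a bin, so at least 11 bins are needed.
A packing using 12 bins:
  bin 1: 39 = 39
  bin 2: 38 = 38
  bin 3: 37 = 37
  bin 4: 35 = 35
  bin 5: 34 = 34
  bin 6: 31 = 31
  bin 7: 30 = 30
  bin 8: 25 + 15 = 40
  bin 9: 24 = 24
  bin 10: 22 = 22
  bin 11: 21 + 19 = 40
  bin 12: 19 = 19
No arrangement into 11 bins stays within capacity, so 12 is optimal.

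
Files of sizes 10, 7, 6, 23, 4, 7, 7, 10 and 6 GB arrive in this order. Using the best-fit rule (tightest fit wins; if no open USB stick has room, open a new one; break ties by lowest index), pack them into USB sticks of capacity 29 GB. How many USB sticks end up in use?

  10 → USB stick 1 (new)  [load 10/29]
  7 → USB stick 1  [load 17/29]
  6 → USB stick 1  [load 23/29]
  23 → USB stick 2 (new)  [load 23/29]
  4 → USB stick 1  [load 27/29]
  7 → USB stick 3 (new)  [load 7/29]
  7 → USB stick 3  [load 14/29]
  10 → USB stick 3  [load 24/29]
  6 → USB stick 2  [load 29/29]
3 USB sticks opened.

3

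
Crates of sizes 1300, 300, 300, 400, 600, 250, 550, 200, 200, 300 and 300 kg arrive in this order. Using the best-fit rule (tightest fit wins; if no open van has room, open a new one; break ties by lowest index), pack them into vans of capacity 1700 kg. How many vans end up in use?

3

  1300 → van 1 (new)  [load 1300/1700]
  300 → van 1  [load 1600/1700]
  300 → van 2 (new)  [load 300/1700]
  400 → van 2  [load 700/1700]
  600 → van 2  [load 1300/1700]
  250 → van 2  [load 1550/1700]
  550 → van 3 (new)  [load 550/1700]
  200 → van 3  [load 750/1700]
  200 → van 3  [load 950/1700]
  300 → van 3  [load 1250/1700]
  300 → van 3  [load 1550/1700]
3 vans opened.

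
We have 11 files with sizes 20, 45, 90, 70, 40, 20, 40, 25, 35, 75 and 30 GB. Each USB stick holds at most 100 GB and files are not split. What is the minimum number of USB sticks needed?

5

Total = 90 + 75 + 70 + 45 + 40 + 40 + 35 + 30 + 25 + 20 + 20 = 490 GB.
Lower bound: ⌈490/100⌉ = 5 USB sticks.
A packing using 5 USB sticks:
  USB stick 1: 90 = 90
  USB stick 2: 75 + 25 = 100
  USB stick 3: 70 + 30 = 100
  USB stick 4: 45 + 35 + 20 = 100
  USB stick 5: 40 + 40 + 20 = 100
This matches the lower bound, so 5 is optimal.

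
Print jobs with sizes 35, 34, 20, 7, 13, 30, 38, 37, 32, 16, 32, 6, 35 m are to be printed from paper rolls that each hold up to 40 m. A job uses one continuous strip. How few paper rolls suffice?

10

Total = 38 + 37 + 35 + 35 + 34 + 32 + 32 + 30 + 20 + 16 + 13 + 7 + 6 = 335 m.
Lower bound: ⌈335/40⌉ = 9 paper rolls.
A packing using 10 paper rolls:
  roll 1: 38 = 38
  roll 2: 37 = 37
  roll 3: 35 = 35
  roll 4: 35 = 35
  roll 5: 34 + 6 = 40
  roll 6: 32 + 7 = 39
  roll 7: 32 = 32
  roll 8: 30 = 30
  roll 9: 20 + 16 = 36
  roll 10: 13 = 13
No arrangement into 9 paper rolls stays within capacity, so 10 is optimal.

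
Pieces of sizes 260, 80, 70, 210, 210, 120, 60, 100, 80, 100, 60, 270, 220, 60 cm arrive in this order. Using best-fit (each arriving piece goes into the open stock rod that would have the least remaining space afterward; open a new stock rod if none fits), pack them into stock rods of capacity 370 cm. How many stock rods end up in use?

  260 → stock rod 1 (new)  [load 260/370]
  80 → stock rod 1  [load 340/370]
  70 → stock rod 2 (new)  [load 70/370]
  210 → stock rod 2  [load 280/370]
  210 → stock rod 3 (new)  [load 210/370]
  120 → stock rod 3  [load 330/370]
  60 → stock rod 2  [load 340/370]
  100 → stock rod 4 (new)  [load 100/370]
  80 → stock rod 4  [load 180/370]
  100 → stock rod 4  [load 280/370]
  60 → stock rod 4  [load 340/370]
  270 → stock rod 5 (new)  [load 270/370]
  220 → stock rod 6 (new)  [load 220/370]
  60 → stock rod 5  [load 330/370]
6 stock rods opened.

6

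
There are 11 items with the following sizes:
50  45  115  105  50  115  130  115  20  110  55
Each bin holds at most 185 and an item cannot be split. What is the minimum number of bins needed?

Total = 130 + 115 + 115 + 115 + 110 + 105 + 55 + 50 + 50 + 45 + 20 = 910.
Lower bound: ⌈910/185⌉ = 5 bins.
Also, 6 items each exceed 185/2, and no two of those can share a bin, so at least 6 bins are needed.
A packing using 6 bins:
  bin 1: 130 + 55 = 185
  bin 2: 115 + 50 + 20 = 185
  bin 3: 115 + 50 = 165
  bin 4: 115 + 45 = 160
  bin 5: 110 = 110
  bin 6: 105 = 105
This matches the lower bound, so 6 is optimal.

6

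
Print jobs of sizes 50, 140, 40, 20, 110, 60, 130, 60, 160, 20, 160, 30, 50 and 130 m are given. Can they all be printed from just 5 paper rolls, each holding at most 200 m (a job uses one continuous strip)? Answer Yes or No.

No

Total = 1160 m; ⌈1160/200⌉ = 6.
At least 6 paper rolls are required, but only 5 are allowed.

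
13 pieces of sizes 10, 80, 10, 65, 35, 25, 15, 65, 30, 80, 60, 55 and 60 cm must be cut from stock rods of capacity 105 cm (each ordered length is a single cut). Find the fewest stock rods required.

7

Total = 80 + 80 + 65 + 65 + 60 + 60 + 55 + 35 + 30 + 25 + 15 + 10 + 10 = 590 cm.
Lower bound: ⌈590/105⌉ = 6 stock rods.
Also, 7 pieces each exceed 105/2 cm, and no two of those can share a stock rod, so at least 7 stock rods are needed.
A packing using 7 stock rods:
  stock rod 1: 80 + 25 = 105
  stock rod 2: 80 + 15 + 10 = 105
  stock rod 3: 65 + 35 = 100
  stock rod 4: 65 + 30 + 10 = 105
  stock rod 5: 60 = 60
  stock rod 6: 60 = 60
  stock rod 7: 55 = 55
This matches the lower bound, so 7 is optimal.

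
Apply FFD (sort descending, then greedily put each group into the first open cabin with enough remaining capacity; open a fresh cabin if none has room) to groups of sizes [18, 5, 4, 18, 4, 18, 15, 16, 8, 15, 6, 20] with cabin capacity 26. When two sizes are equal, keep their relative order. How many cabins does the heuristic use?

Sorted descending: 20, 18, 18, 18, 16, 15, 15, 8, 6, 5, 4, 4.
  20 → cabin 1 (new)  [load 20/26]
  18 → cabin 2 (new)  [load 18/26]
  18 → cabin 3 (new)  [load 18/26]
  18 → cabin 4 (new)  [load 18/26]
  16 → cabin 5 (new)  [load 16/26]
  15 → cabin 6 (new)  [load 15/26]
  15 → cabin 7 (new)  [load 15/26]
  8 → cabin 2  [load 26/26]
  6 → cabin 1  [load 26/26]
  5 → cabin 3  [load 23/26]
  4 → cabin 4  [load 22/26]
  4 → cabin 4  [load 26/26]
7 cabins opened.

7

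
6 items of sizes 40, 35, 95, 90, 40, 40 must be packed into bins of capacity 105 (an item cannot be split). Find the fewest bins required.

Total = 95 + 90 + 40 + 40 + 40 + 35 = 340.
Lower bound: ⌈340/105⌉ = 4 bins.
A packing using 4 bins:
  bin 1: 95 = 95
  bin 2: 90 = 90
  bin 3: 40 + 40 = 80
  bin 4: 40 + 35 = 75
This matches the lower bound, so 4 is optimal.

4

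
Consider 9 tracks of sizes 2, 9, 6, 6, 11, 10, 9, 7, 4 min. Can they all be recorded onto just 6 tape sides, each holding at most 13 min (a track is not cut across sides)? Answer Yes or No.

A valid assignment using 6 tape sides:
  side 1: 11 + 2 = 13
  side 2: 10 = 10
  side 3: 9 + 4 = 13
  side 4: 9 = 9
  side 5: 7 + 6 = 13
  side 6: 6 = 6
Every load is within 13 min, so 6 tape sides suffice.

Yes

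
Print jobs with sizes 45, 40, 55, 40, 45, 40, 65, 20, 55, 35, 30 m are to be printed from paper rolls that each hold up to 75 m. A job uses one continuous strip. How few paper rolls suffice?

Total = 65 + 55 + 55 + 45 + 45 + 40 + 40 + 40 + 35 + 30 + 20 = 470 m.
Lower bound: ⌈470/75⌉ = 7 paper rolls.
Also, 8 print jobs each exceed 75/2 m, and no two of those can share a roll, so at least 8 paper rolls are needed.
A packing using 8 paper rolls:
  roll 1: 65 = 65
  roll 2: 55 + 20 = 75
  roll 3: 55 = 55
  roll 4: 45 + 30 = 75
  roll 5: 45 = 45
  roll 6: 40 + 35 = 75
  roll 7: 40 = 40
  roll 8: 40 = 40
This matches the lower bound, so 8 is optimal.

8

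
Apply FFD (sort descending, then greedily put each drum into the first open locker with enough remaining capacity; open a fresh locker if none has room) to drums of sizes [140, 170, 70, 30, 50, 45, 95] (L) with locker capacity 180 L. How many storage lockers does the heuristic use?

Sorted descending: 170, 140, 95, 70, 50, 45, 30.
  170 → locker 1 (new)  [load 170/180]
  140 → locker 2 (new)  [load 140/180]
  95 → locker 3 (new)  [load 95/180]
  70 → locker 3  [load 165/180]
  50 → locker 4 (new)  [load 50/180]
  45 → locker 4  [load 95/180]
  30 → locker 2  [load 170/180]
4 storage lockers opened.

4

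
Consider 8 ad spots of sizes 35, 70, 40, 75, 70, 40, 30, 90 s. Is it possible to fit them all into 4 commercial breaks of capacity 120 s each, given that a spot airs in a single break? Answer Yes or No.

A valid assignment using 4 commercial breaks:
  break 1: 90 + 30 = 120
  break 2: 75 + 40 = 115
  break 3: 70 + 40 = 110
  break 4: 70 + 35 = 105
Every load is within 120 s, so 4 commercial breaks suffice.

Yes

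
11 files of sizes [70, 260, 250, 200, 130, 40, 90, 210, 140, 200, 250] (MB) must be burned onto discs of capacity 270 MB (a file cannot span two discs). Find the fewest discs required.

Total = 260 + 250 + 250 + 210 + 200 + 200 + 140 + 130 + 90 + 70 + 40 = 1840 MB.
Lower bound: ⌈1840/270⌉ = 7 discs.
A packing using 8 discs:
  disc 1: 260 = 260
  disc 2: 250 = 250
  disc 3: 250 = 250
  disc 4: 210 + 40 = 250
  disc 5: 200 + 70 = 270
  disc 6: 200 = 200
  disc 7: 140 + 130 = 270
  disc 8: 90 = 90
No arrangement into 7 discs stays within capacity, so 8 is optimal.

8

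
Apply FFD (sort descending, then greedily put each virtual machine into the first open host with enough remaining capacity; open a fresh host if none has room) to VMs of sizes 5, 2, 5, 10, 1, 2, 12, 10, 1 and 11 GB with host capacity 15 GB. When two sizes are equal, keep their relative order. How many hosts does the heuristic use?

4

Sorted descending: 12, 11, 10, 10, 5, 5, 2, 2, 1, 1.
  12 → host 1 (new)  [load 12/15]
  11 → host 2 (new)  [load 11/15]
  10 → host 3 (new)  [load 10/15]
  10 → host 4 (new)  [load 10/15]
  5 → host 3  [load 15/15]
  5 → host 4  [load 15/15]
  2 → host 1  [load 14/15]
  2 → host 2  [load 13/15]
  1 → host 1  [load 15/15]
  1 → host 2  [load 14/15]
4 hosts opened.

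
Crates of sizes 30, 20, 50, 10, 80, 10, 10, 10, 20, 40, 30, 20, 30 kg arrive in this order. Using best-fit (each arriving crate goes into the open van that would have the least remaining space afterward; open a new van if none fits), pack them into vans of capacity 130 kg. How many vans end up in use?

  30 → van 1 (new)  [load 30/130]
  20 → van 1  [load 50/130]
  50 → van 1  [load 100/130]
  10 → van 1  [load 110/130]
  80 → van 2 (new)  [load 80/130]
  10 → van 1  [load 120/130]
  10 → van 1  [load 130/130]
  10 → van 2  [load 90/130]
  20 → van 2  [load 110/130]
  40 → van 3 (new)  [load 40/130]
  30 → van 3  [load 70/130]
  20 → van 2  [load 130/130]
  30 → van 3  [load 100/130]
3 vans opened.

3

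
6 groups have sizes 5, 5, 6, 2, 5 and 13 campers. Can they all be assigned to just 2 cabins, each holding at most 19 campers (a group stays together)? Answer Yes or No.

A valid assignment using 2 cabins:
  cabin 1: 13 + 6 = 19
  cabin 2: 5 + 5 + 5 + 2 = 17
Every load is within 19 campers, so 2 cabins suffice.

Yes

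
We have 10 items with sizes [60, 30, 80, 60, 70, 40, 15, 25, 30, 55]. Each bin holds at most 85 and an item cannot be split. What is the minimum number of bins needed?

6

Total = 80 + 70 + 60 + 60 + 55 + 40 + 30 + 30 + 25 + 15 = 465.
Lower bound: ⌈465/85⌉ = 6 bins.
A packing using 6 bins:
  bin 1: 80 = 80
  bin 2: 70 + 15 = 85
  bin 3: 60 + 25 = 85
  bin 4: 60 = 60
  bin 5: 55 + 30 = 85
  bin 6: 40 + 30 = 70
This matches the lower bound, so 6 is optimal.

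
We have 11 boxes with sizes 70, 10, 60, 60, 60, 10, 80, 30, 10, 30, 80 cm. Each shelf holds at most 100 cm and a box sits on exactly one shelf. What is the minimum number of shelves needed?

6

Total = 80 + 80 + 70 + 60 + 60 + 60 + 30 + 30 + 10 + 10 + 10 = 500 cm.
Lower bound: ⌈500/100⌉ = 5 shelves.
Also, 6 boxes each exceed 50 cm, and no two of those can share a shelf, so at least 6 shelves are needed.
A packing using 6 shelves:
  shelf 1: 80 + 10 + 10 = 100
  shelf 2: 80 + 10 = 90
  shelf 3: 70 + 30 = 100
  shelf 4: 60 + 30 = 90
  shelf 5: 60 = 60
  shelf 6: 60 = 60
This matches the lower bound, so 6 is optimal.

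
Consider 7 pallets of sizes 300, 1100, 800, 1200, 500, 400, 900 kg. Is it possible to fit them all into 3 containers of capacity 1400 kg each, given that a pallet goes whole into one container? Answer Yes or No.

No

Total = 5200 kg; ⌈5200/1400⌉ = 4.
At least 4 containers are required, but only 3 are allowed.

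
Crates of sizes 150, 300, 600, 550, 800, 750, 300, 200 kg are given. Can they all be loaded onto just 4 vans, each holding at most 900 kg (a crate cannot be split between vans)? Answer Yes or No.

No

Total = 3650 kg; ⌈3650/900⌉ = 5.
At least 5 vans are required, but only 4 are allowed.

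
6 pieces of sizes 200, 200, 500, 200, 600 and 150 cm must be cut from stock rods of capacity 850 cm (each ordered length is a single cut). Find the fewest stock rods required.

Total = 600 + 500 + 200 + 200 + 200 + 150 = 1850 cm.
Lower bound: ⌈1850/850⌉ = 3 stock rods.
A packing using 3 stock rods:
  stock rod 1: 600 + 200 = 800
  stock rod 2: 500 + 200 + 150 = 850
  stock rod 3: 200 = 200
This matches the lower bound, so 3 is optimal.

3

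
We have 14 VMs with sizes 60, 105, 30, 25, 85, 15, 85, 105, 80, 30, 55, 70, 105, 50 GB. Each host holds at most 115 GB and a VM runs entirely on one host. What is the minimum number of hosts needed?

9

Total = 105 + 105 + 105 + 85 + 85 + 80 + 70 + 60 + 55 + 50 + 30 + 30 + 25 + 15 = 900 GB.
Lower bound: ⌈900/115⌉ = 8 hosts.
A packing using 9 hosts:
  host 1: 105 = 105
  host 2: 105 = 105
  host 3: 105 = 105
  host 4: 85 + 30 = 115
  host 5: 85 + 30 = 115
  host 6: 80 + 25 = 105
  host 7: 70 + 15 = 85
  host 8: 60 + 55 = 115
  host 9: 50 = 50
No arrangement into 8 hosts stays within capacity, so 9 is optimal.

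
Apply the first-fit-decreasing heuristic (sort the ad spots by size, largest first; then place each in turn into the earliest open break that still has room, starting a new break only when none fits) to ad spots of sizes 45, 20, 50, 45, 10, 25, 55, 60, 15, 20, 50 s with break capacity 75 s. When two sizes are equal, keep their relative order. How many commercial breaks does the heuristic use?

6

Sorted descending: 60, 55, 50, 50, 45, 45, 25, 20, 20, 15, 10.
  60 → break 1 (new)  [load 60/75]
  55 → break 2 (new)  [load 55/75]
  50 → break 3 (new)  [load 50/75]
  50 → break 4 (new)  [load 50/75]
  45 → break 5 (new)  [load 45/75]
  45 → break 6 (new)  [load 45/75]
  25 → break 3  [load 75/75]
  20 → break 2  [load 75/75]
  20 → break 4  [load 70/75]
  15 → break 1  [load 75/75]
  10 → break 5  [load 55/75]
6 commercial breaks opened.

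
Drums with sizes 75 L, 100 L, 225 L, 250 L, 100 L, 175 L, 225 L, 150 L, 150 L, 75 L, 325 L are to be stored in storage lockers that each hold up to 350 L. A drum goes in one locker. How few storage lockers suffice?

Total = 325 + 250 + 225 + 225 + 175 + 150 + 150 + 100 + 100 + 75 + 75 = 1850 L.
Lower bound: ⌈1850/350⌉ = 6 storage lockers.
A packing using 6 storage lockers:
  locker 1: 325 = 325
  locker 2: 250 + 100 = 350
  locker 3: 225 + 100 = 325
  locker 4: 225 + 75 = 300
  locker 5: 175 + 150 = 325
  locker 6: 150 + 75 = 225
This matches the lower bound, so 6 is optimal.

6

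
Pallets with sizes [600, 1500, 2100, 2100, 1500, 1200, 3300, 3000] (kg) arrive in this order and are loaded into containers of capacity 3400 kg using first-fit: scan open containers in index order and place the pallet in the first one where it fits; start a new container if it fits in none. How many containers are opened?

6

  600 → container 1 (new)  [load 600/3400]
  1500 → container 1  [load 2100/3400]
  2100 → container 2 (new)  [load 2100/3400]
  2100 → container 3 (new)  [load 2100/3400]
  1500 → container 4 (new)  [load 1500/3400]
  1200 → container 1  [load 3300/3400]
  3300 → container 5 (new)  [load 3300/3400]
  3000 → container 6 (new)  [load 3000/3400]
6 containers opened.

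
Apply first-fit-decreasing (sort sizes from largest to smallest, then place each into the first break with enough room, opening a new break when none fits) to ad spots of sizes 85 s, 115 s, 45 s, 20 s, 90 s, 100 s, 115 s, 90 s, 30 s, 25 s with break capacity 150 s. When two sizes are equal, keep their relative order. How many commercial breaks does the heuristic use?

Sorted descending: 115, 115, 100, 90, 90, 85, 45, 30, 25, 20.
  115 → break 1 (new)  [load 115/150]
  115 → break 2 (new)  [load 115/150]
  100 → break 3 (new)  [load 100/150]
  90 → break 4 (new)  [load 90/150]
  90 → break 5 (new)  [load 90/150]
  85 → break 6 (new)  [load 85/150]
  45 → break 3  [load 145/150]
  30 → break 1  [load 145/150]
  25 → break 2  [load 140/150]
  20 → break 4  [load 110/150]
6 commercial breaks opened.

6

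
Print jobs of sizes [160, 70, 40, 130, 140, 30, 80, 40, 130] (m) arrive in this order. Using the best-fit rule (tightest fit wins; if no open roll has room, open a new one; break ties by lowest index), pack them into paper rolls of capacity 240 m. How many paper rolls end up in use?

  160 → roll 1 (new)  [load 160/240]
  70 → roll 1  [load 230/240]
  40 → roll 2 (new)  [load 40/240]
  130 → roll 2  [load 170/240]
  140 → roll 3 (new)  [load 140/240]
  30 → roll 2  [load 200/240]
  80 → roll 3  [load 220/240]
  40 → roll 2  [load 240/240]
  130 → roll 4 (new)  [load 130/240]
4 paper rolls opened.

4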